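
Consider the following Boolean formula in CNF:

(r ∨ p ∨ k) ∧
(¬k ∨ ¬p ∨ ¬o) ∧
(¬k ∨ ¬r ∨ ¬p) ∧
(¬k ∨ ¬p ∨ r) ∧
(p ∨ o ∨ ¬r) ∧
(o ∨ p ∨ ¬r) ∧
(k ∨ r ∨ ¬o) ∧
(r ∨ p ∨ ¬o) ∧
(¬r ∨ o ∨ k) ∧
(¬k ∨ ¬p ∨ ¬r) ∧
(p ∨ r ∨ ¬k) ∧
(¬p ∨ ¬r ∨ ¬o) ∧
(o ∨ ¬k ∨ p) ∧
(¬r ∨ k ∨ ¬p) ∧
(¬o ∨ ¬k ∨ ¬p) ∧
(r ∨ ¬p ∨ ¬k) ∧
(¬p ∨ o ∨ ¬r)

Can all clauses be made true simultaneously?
Yes

Yes, the formula is satisfiable.

One satisfying assignment is: o=False, p=True, r=False, k=False

Verification: With this assignment, all 17 clauses evaluate to true.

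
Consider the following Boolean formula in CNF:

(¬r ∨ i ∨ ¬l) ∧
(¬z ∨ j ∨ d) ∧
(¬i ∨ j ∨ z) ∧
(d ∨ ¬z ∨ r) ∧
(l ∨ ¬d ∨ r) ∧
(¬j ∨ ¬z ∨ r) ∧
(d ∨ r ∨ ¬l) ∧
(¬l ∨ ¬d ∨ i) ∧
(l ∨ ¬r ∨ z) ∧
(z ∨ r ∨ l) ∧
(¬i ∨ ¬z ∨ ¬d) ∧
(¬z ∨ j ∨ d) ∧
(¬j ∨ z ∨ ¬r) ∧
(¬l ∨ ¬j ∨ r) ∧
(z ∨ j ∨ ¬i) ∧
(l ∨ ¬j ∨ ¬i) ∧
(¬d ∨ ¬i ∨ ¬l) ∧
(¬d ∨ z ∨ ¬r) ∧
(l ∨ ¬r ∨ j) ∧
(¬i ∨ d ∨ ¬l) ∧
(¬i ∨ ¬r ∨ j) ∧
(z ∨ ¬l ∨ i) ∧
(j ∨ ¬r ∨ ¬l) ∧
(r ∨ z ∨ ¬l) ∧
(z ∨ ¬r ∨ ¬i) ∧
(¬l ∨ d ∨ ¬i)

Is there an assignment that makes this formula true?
Yes

Yes, the formula is satisfiable.

One satisfying assignment is: l=False, z=True, i=False, j=True, d=False, r=True

Verification: With this assignment, all 26 clauses evaluate to true.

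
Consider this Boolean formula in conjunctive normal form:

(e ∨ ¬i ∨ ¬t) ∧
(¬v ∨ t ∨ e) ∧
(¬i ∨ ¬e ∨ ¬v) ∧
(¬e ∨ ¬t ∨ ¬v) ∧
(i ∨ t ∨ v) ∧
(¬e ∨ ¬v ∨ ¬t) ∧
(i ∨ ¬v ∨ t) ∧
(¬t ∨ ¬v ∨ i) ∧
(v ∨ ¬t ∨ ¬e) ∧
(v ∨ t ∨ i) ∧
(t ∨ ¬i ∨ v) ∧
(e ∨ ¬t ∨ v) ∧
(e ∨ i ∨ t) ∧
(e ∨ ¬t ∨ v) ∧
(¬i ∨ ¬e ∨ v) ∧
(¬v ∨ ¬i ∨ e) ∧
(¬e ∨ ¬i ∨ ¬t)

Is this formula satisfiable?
No

No, the formula is not satisfiable.

No assignment of truth values to the variables can make all 17 clauses true simultaneously.

The formula is UNSAT (unsatisfiable).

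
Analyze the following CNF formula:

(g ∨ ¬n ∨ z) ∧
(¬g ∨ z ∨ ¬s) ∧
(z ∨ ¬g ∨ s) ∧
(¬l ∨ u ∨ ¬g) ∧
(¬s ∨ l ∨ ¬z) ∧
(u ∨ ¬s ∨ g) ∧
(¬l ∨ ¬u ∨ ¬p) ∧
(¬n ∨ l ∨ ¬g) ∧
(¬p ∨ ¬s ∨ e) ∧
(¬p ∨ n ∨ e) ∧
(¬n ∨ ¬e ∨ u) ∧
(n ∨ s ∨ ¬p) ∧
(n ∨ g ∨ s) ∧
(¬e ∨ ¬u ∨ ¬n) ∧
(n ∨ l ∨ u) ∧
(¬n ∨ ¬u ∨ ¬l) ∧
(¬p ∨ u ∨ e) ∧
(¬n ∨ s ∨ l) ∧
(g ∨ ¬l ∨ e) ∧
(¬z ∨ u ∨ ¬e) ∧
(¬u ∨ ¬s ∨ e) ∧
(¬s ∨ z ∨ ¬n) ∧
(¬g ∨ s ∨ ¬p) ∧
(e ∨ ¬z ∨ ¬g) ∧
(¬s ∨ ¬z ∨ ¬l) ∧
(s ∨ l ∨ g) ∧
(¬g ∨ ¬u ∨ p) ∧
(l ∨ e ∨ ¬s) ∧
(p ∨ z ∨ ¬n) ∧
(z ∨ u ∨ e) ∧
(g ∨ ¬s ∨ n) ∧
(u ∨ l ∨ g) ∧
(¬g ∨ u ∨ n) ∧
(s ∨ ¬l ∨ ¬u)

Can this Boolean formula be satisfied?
No

No, the formula is not satisfiable.

No assignment of truth values to the variables can make all 34 clauses true simultaneously.

The formula is UNSAT (unsatisfiable).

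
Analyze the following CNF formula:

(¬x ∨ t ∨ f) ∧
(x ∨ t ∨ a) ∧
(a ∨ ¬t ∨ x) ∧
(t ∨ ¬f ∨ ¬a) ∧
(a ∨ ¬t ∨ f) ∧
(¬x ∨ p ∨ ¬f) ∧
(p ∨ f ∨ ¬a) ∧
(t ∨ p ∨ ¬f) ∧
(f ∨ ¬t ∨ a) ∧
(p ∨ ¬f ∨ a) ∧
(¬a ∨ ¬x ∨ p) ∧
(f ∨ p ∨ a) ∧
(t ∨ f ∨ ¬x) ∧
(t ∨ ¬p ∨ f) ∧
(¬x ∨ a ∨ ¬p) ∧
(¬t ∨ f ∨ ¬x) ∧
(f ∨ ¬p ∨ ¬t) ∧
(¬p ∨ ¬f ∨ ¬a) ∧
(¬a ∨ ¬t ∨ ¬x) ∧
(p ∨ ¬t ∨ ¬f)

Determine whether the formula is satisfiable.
No

No, the formula is not satisfiable.

No assignment of truth values to the variables can make all 20 clauses true simultaneously.

The formula is UNSAT (unsatisfiable).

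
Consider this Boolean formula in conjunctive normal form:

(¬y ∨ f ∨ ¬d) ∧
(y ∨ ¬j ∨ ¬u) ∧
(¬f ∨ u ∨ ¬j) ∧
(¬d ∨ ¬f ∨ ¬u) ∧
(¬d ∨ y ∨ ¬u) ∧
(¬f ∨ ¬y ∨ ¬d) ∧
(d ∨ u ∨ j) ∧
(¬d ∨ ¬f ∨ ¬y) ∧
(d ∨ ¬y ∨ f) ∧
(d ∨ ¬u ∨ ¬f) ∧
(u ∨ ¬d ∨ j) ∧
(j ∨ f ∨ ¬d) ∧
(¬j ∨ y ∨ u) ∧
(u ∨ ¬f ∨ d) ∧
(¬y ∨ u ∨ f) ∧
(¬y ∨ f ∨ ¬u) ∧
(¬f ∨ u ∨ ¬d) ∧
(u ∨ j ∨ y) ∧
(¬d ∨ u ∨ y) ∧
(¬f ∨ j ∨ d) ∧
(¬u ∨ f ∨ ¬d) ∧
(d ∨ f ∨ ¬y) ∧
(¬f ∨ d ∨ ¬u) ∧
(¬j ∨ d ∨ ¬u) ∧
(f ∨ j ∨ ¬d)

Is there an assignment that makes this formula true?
Yes

Yes, the formula is satisfiable.

One satisfying assignment is: y=False, f=False, j=False, d=False, u=True

Verification: With this assignment, all 25 clauses evaluate to true.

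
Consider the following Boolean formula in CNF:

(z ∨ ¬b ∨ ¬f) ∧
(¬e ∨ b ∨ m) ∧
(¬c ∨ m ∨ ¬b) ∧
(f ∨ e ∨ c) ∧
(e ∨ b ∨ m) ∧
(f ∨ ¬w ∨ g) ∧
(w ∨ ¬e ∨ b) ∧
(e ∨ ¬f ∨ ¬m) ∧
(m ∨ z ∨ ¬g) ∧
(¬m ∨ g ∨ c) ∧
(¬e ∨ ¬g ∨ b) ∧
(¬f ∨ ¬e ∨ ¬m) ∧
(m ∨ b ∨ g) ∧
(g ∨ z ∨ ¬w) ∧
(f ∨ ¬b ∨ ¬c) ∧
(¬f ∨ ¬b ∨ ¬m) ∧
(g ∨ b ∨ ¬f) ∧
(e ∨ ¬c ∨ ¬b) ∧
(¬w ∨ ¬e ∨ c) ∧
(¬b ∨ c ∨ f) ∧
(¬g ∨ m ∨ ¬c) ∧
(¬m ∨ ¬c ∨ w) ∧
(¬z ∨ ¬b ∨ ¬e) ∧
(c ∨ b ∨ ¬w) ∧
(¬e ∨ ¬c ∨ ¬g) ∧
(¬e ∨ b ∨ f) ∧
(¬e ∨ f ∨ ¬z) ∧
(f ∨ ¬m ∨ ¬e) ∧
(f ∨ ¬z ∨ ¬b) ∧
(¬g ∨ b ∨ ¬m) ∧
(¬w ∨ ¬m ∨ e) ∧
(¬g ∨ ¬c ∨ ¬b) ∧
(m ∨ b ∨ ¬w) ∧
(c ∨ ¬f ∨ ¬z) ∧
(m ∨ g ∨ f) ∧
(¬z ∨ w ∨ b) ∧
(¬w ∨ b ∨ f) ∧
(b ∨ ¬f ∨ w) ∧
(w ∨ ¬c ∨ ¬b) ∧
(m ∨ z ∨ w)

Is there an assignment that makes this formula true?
No

No, the formula is not satisfiable.

No assignment of truth values to the variables can make all 40 clauses true simultaneously.

The formula is UNSAT (unsatisfiable).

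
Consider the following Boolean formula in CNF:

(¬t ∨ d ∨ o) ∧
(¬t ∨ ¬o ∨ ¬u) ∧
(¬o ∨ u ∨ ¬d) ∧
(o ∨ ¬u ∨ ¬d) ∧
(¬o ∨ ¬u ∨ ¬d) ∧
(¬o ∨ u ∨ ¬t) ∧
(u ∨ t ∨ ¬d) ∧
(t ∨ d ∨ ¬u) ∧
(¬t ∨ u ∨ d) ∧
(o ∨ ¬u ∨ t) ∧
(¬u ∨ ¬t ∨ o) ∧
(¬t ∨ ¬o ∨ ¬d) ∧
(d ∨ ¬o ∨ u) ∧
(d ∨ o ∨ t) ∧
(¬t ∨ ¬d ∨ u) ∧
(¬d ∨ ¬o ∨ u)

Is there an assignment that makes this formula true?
No

No, the formula is not satisfiable.

No assignment of truth values to the variables can make all 16 clauses true simultaneously.

The formula is UNSAT (unsatisfiable).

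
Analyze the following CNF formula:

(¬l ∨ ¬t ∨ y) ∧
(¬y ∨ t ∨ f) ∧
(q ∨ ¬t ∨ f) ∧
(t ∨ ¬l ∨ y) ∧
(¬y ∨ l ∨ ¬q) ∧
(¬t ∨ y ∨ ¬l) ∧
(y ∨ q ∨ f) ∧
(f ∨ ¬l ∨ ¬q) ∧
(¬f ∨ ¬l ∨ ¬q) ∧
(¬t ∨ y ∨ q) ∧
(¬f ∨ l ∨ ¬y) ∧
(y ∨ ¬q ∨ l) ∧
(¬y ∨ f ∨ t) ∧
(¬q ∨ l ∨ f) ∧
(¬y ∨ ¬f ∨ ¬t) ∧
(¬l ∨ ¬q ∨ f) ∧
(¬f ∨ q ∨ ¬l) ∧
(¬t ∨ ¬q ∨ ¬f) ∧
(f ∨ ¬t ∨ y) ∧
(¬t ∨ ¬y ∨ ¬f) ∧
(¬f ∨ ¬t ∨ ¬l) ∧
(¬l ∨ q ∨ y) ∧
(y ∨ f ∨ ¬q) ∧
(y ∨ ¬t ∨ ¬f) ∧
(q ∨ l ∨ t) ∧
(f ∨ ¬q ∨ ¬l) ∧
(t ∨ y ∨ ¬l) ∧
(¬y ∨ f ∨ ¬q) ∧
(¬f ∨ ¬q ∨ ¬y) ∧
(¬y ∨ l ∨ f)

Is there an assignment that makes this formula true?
No

No, the formula is not satisfiable.

No assignment of truth values to the variables can make all 30 clauses true simultaneously.

The formula is UNSAT (unsatisfiable).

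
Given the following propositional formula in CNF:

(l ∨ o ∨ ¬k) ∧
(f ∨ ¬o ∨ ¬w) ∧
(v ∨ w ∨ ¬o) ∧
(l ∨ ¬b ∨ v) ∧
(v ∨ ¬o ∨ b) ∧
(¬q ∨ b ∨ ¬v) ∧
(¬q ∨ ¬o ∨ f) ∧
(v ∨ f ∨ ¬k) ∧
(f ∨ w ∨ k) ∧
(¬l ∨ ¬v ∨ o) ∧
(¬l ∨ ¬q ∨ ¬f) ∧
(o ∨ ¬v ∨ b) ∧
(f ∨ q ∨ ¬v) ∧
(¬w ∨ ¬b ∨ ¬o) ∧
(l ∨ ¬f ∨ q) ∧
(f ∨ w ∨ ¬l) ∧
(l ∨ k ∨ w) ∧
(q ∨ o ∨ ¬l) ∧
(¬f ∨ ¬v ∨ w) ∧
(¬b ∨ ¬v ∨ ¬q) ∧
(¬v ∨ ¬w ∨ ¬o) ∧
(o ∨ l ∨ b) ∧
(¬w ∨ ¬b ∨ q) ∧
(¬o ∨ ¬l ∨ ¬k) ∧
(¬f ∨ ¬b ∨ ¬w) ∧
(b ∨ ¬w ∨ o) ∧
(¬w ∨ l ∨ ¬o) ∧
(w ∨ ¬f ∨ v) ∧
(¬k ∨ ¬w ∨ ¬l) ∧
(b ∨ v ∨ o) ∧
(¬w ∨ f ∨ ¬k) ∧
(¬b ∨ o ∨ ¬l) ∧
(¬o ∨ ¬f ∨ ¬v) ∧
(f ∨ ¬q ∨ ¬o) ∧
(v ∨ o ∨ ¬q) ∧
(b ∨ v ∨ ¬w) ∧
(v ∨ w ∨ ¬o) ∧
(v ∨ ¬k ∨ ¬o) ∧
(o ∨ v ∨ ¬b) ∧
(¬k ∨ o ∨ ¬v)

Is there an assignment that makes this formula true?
No

No, the formula is not satisfiable.

No assignment of truth values to the variables can make all 40 clauses true simultaneously.

The formula is UNSAT (unsatisfiable).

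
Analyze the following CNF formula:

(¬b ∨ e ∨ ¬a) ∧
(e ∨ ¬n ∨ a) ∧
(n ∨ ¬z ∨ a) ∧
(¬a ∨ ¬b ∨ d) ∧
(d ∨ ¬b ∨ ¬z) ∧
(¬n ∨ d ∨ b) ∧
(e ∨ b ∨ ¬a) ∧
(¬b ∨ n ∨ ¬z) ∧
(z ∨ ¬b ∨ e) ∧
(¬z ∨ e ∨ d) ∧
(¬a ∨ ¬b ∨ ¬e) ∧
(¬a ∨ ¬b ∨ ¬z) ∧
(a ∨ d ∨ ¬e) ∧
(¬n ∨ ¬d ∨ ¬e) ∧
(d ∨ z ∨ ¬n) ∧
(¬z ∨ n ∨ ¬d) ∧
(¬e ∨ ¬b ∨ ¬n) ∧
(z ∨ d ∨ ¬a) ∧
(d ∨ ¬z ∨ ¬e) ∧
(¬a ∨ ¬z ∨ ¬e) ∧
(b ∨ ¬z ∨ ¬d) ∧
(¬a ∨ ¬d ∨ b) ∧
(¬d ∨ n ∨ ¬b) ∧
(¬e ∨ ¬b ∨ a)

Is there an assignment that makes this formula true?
Yes

Yes, the formula is satisfiable.

One satisfying assignment is: n=False, e=False, a=False, d=False, b=False, z=False

Verification: With this assignment, all 24 clauses evaluate to true.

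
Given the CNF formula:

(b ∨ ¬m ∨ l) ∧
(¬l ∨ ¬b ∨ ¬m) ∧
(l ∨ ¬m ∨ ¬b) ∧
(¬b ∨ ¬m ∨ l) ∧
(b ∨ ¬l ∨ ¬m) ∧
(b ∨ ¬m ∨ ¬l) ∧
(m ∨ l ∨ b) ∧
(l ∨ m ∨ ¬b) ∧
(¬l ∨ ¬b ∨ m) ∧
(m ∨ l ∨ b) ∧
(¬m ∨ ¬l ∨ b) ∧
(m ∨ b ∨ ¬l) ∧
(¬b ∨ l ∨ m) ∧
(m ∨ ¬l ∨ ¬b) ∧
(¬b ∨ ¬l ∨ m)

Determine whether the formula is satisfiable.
No

No, the formula is not satisfiable.

No assignment of truth values to the variables can make all 15 clauses true simultaneously.

The formula is UNSAT (unsatisfiable).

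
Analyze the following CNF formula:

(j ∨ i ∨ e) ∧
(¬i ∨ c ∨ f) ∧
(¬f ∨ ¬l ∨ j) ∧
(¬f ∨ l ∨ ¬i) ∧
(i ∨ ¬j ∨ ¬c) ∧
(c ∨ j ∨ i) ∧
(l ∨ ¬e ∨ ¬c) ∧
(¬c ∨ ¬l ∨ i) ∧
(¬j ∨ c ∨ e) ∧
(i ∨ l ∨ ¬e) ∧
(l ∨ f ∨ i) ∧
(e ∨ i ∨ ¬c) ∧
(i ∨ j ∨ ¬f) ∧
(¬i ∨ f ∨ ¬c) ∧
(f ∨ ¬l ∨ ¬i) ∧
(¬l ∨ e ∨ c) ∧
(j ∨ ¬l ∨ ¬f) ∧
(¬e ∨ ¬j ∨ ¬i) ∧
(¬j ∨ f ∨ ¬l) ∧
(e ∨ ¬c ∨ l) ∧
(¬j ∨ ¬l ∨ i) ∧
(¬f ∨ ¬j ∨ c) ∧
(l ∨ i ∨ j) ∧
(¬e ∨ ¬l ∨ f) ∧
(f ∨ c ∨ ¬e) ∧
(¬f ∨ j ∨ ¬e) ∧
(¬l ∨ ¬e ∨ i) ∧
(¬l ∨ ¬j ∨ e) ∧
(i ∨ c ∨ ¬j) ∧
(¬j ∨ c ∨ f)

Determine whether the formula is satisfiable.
No

No, the formula is not satisfiable.

No assignment of truth values to the variables can make all 30 clauses true simultaneously.

The formula is UNSAT (unsatisfiable).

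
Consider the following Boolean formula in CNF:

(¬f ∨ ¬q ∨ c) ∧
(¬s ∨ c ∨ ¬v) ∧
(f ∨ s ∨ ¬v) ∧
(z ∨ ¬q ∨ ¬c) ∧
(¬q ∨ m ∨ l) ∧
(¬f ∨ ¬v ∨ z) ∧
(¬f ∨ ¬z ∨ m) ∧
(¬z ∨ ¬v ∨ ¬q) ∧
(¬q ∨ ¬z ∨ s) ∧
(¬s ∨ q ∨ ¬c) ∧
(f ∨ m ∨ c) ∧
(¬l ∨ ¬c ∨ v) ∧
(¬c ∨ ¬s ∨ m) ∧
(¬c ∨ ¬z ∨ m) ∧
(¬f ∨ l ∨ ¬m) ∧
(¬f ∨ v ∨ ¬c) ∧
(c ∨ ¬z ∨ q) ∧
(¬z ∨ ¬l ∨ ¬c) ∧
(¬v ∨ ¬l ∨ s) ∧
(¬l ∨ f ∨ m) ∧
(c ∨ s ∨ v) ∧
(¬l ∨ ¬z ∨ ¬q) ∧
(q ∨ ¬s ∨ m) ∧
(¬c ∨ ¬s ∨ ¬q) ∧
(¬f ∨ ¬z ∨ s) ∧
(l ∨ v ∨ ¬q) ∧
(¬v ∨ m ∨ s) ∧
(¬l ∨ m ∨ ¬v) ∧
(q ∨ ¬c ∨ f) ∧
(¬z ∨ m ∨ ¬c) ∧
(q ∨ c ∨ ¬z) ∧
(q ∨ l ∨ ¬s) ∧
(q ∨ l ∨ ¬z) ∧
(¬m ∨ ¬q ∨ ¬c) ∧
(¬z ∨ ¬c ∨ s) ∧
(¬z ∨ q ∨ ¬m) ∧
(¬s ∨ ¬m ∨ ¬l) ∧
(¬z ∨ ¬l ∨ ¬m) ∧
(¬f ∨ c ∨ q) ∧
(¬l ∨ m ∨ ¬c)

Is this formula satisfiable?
No

No, the formula is not satisfiable.

No assignment of truth values to the variables can make all 40 clauses true simultaneously.

The formula is UNSAT (unsatisfiable).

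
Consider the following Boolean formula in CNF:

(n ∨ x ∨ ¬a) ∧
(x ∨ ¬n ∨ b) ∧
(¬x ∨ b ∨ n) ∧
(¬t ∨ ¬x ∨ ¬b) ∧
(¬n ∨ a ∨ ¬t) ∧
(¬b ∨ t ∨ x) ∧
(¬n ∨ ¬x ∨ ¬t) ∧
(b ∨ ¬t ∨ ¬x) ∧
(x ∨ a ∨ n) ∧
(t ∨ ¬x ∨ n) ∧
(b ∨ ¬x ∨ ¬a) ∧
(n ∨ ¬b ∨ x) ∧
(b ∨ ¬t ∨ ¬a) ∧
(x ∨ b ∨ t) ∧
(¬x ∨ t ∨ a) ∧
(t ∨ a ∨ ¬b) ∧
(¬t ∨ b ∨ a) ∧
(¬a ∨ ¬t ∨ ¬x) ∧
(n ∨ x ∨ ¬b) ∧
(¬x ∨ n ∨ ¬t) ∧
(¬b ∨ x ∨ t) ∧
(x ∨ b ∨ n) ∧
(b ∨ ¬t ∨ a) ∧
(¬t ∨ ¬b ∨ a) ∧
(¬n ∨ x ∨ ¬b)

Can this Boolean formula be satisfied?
Yes

Yes, the formula is satisfiable.

One satisfying assignment is: t=False, n=True, x=True, a=True, b=True

Verification: With this assignment, all 25 clauses evaluate to true.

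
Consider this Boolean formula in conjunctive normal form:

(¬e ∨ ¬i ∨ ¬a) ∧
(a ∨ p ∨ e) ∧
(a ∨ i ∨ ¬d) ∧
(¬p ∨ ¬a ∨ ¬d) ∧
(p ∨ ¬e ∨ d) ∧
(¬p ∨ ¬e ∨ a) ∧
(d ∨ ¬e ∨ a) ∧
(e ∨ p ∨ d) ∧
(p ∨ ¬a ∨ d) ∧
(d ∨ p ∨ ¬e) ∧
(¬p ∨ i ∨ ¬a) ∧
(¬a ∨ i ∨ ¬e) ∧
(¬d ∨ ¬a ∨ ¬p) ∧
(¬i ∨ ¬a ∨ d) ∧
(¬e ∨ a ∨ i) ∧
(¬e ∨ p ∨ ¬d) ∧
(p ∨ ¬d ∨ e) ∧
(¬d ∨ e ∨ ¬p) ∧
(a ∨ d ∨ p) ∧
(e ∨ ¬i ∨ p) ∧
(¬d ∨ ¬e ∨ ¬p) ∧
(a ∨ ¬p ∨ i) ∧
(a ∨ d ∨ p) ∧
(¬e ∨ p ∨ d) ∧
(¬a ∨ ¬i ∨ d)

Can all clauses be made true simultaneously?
Yes

Yes, the formula is satisfiable.

One satisfying assignment is: p=True, i=True, d=False, e=False, a=False

Verification: With this assignment, all 25 clauses evaluate to true.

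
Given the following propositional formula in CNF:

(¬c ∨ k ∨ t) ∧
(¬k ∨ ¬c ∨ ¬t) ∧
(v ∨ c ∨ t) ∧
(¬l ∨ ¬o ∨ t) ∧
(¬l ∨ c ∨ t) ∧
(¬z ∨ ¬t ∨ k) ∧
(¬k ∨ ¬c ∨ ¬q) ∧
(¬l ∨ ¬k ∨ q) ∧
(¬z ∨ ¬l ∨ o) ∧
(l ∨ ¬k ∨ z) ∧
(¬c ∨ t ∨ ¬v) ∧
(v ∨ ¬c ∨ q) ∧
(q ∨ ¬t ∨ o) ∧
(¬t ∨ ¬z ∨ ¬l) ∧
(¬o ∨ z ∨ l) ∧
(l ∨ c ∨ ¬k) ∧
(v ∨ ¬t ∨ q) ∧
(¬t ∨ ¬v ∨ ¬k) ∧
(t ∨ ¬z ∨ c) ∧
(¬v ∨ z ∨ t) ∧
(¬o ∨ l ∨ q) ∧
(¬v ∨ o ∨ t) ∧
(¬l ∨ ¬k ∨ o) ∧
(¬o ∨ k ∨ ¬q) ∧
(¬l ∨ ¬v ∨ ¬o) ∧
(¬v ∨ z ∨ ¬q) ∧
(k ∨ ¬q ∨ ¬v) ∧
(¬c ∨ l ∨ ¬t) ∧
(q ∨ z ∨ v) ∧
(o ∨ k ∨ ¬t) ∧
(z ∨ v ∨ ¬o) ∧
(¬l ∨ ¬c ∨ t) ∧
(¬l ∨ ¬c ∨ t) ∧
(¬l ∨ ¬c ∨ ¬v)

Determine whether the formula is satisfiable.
No

No, the formula is not satisfiable.

No assignment of truth values to the variables can make all 34 clauses true simultaneously.

The formula is UNSAT (unsatisfiable).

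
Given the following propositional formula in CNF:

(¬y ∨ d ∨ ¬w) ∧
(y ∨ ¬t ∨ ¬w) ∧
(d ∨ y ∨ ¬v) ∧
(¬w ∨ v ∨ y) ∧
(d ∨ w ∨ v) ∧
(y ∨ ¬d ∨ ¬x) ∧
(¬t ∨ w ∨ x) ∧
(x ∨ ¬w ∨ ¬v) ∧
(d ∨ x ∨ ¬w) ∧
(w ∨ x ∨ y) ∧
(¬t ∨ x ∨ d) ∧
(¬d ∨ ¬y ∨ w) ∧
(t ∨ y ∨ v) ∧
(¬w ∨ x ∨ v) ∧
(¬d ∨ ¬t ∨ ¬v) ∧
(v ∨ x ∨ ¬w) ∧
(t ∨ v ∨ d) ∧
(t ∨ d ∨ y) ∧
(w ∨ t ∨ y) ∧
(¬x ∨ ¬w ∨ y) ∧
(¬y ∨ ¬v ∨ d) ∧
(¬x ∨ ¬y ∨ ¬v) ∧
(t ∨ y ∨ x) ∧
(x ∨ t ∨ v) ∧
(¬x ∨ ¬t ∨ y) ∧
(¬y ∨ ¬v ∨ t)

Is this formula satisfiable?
Yes

Yes, the formula is satisfiable.

One satisfying assignment is: d=True, w=True, y=True, v=False, x=True, t=False

Verification: With this assignment, all 26 clauses evaluate to true.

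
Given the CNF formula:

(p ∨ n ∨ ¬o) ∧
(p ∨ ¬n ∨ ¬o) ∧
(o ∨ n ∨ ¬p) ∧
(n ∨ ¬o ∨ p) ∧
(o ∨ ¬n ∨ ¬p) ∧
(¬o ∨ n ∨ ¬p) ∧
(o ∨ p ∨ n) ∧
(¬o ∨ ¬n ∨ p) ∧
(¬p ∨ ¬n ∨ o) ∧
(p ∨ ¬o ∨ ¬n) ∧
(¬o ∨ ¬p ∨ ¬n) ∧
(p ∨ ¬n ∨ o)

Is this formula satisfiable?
No

No, the formula is not satisfiable.

No assignment of truth values to the variables can make all 12 clauses true simultaneously.

The formula is UNSAT (unsatisfiable).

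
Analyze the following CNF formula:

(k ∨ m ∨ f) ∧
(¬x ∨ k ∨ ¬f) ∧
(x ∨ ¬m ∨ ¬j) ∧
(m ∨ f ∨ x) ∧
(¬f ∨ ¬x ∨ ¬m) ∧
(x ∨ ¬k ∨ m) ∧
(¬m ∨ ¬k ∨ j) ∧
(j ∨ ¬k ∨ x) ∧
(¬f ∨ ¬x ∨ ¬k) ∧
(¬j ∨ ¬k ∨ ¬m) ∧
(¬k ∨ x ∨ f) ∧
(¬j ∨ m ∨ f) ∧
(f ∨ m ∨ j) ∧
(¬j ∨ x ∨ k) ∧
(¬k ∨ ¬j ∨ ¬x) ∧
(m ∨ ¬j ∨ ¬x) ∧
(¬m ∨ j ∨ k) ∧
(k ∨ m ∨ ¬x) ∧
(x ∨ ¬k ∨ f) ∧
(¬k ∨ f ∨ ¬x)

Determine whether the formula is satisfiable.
Yes

Yes, the formula is satisfiable.

One satisfying assignment is: x=False, f=True, m=False, k=False, j=False

Verification: With this assignment, all 20 clauses evaluate to true.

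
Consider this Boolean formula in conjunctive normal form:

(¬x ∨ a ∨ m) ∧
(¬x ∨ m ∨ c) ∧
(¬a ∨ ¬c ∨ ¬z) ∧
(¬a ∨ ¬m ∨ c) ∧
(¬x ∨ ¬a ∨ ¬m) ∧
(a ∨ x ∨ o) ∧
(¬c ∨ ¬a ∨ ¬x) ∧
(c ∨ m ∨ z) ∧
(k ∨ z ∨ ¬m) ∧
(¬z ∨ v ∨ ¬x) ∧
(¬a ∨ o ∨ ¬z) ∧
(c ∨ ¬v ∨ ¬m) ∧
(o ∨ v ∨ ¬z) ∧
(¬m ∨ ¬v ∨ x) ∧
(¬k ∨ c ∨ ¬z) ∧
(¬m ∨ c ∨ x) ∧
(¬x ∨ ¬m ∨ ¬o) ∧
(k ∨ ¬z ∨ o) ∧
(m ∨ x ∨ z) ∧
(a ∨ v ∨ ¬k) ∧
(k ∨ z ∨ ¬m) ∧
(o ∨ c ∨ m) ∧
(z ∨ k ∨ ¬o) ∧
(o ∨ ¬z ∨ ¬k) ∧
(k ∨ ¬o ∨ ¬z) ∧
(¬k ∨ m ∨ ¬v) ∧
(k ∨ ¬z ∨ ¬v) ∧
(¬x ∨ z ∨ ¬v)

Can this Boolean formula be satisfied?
Yes

Yes, the formula is satisfiable.

One satisfying assignment is: o=False, m=True, k=True, a=True, z=False, x=False, c=True, v=False

Verification: With this assignment, all 28 clauses evaluate to true.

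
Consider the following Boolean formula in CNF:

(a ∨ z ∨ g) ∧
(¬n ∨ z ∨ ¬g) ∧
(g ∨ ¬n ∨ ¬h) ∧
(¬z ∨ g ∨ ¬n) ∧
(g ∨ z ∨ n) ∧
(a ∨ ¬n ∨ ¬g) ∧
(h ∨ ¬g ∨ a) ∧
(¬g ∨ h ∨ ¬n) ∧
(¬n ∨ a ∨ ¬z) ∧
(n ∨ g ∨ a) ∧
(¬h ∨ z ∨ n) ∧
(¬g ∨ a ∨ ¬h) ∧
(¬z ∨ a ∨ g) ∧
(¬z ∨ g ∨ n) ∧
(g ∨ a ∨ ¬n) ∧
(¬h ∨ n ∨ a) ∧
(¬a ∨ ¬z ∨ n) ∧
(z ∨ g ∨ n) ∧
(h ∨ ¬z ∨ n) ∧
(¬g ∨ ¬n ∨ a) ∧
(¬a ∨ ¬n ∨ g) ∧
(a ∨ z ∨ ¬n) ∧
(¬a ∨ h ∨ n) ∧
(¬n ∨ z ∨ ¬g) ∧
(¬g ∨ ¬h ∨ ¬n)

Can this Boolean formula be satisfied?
No

No, the formula is not satisfiable.

No assignment of truth values to the variables can make all 25 clauses true simultaneously.

The formula is UNSAT (unsatisfiable).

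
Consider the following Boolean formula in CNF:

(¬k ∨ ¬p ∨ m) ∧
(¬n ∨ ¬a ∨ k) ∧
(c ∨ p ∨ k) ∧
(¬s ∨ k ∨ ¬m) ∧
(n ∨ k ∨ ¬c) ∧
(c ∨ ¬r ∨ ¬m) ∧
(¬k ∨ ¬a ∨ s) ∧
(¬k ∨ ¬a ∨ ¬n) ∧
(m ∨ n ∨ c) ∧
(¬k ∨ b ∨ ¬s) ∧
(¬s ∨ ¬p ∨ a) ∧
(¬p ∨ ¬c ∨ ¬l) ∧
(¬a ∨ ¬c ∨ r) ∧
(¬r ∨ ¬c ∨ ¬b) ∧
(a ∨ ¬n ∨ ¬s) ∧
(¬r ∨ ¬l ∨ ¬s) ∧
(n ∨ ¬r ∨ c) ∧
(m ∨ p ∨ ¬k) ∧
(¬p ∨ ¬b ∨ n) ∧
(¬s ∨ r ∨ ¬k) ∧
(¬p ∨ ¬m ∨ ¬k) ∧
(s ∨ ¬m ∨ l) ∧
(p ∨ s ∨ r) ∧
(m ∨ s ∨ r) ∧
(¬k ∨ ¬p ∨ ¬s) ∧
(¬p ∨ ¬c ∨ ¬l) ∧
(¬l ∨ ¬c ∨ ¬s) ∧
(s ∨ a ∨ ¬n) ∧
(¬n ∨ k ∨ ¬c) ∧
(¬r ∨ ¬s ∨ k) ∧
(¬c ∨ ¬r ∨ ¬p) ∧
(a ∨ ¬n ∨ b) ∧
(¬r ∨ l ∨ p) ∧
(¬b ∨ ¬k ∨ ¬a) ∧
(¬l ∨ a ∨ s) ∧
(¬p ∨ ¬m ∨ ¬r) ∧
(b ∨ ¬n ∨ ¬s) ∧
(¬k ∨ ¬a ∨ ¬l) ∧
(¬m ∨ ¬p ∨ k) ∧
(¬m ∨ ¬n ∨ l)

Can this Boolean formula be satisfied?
No

No, the formula is not satisfiable.

No assignment of truth values to the variables can make all 40 clauses true simultaneously.

The formula is UNSAT (unsatisfiable).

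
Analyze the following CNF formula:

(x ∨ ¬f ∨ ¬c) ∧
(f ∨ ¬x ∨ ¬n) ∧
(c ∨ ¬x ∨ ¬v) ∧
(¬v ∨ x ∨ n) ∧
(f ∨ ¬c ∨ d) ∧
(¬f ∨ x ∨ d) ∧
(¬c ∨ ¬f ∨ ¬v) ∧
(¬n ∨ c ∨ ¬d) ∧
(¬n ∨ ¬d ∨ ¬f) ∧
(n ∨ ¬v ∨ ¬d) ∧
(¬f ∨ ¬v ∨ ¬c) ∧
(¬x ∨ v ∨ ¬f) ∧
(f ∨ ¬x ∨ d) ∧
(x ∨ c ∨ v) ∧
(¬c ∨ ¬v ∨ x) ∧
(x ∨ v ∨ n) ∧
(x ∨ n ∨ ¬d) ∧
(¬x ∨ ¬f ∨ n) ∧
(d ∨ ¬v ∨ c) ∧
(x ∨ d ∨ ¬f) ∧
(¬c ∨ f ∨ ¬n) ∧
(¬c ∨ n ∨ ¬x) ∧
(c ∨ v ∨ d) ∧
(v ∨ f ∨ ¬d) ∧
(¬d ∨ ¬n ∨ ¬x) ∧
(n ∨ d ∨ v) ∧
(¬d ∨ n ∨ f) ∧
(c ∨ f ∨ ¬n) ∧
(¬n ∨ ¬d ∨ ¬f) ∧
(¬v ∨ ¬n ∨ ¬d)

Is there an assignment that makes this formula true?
No

No, the formula is not satisfiable.

No assignment of truth values to the variables can make all 30 clauses true simultaneously.

The formula is UNSAT (unsatisfiable).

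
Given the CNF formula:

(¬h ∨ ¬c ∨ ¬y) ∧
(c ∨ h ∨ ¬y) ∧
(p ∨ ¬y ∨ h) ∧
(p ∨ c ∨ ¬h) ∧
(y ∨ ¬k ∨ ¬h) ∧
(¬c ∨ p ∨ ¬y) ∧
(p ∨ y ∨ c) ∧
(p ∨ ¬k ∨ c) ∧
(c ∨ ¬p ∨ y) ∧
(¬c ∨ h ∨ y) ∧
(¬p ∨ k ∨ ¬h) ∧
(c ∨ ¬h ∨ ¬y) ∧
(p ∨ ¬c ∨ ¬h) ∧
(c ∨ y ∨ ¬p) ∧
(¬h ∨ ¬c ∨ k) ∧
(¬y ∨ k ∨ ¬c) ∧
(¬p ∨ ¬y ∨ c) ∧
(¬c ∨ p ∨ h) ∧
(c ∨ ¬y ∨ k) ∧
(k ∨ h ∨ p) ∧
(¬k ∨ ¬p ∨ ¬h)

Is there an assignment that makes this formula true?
Yes

Yes, the formula is satisfiable.

One satisfying assignment is: k=True, y=True, c=True, p=True, h=False

Verification: With this assignment, all 21 clauses evaluate to true.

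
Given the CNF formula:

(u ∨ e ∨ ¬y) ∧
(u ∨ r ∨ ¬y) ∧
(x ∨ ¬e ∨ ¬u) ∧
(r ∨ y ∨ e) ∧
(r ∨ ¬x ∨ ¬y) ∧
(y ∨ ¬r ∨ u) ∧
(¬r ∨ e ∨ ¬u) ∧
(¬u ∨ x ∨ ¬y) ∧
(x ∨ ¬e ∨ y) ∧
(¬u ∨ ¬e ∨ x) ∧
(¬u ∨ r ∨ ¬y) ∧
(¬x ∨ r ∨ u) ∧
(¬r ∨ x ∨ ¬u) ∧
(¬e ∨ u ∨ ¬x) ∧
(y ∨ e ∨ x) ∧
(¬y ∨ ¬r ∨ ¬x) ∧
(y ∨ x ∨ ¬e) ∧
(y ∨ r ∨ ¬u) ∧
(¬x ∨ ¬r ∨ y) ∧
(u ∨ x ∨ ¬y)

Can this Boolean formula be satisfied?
No

No, the formula is not satisfiable.

No assignment of truth values to the variables can make all 20 clauses true simultaneously.

The formula is UNSAT (unsatisfiable).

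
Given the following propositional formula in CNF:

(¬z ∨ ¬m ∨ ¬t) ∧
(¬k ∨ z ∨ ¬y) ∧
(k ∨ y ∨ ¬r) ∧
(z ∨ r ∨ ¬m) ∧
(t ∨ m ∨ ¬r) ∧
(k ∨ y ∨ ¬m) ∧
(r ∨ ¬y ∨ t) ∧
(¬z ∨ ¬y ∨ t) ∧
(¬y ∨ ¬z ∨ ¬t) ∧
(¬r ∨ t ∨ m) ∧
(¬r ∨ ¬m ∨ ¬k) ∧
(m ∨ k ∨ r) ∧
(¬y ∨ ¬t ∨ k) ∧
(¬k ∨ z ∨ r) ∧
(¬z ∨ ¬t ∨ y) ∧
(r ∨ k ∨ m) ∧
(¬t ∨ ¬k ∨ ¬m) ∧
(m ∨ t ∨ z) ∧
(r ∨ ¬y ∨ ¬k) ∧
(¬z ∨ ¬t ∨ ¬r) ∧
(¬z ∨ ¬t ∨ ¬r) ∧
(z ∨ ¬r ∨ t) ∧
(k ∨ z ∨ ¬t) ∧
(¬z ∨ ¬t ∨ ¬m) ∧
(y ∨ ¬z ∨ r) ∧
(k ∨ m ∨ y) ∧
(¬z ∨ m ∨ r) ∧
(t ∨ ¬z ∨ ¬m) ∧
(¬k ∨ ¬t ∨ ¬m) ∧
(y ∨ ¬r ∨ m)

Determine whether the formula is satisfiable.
No

No, the formula is not satisfiable.

No assignment of truth values to the variables can make all 30 clauses true simultaneously.

The formula is UNSAT (unsatisfiable).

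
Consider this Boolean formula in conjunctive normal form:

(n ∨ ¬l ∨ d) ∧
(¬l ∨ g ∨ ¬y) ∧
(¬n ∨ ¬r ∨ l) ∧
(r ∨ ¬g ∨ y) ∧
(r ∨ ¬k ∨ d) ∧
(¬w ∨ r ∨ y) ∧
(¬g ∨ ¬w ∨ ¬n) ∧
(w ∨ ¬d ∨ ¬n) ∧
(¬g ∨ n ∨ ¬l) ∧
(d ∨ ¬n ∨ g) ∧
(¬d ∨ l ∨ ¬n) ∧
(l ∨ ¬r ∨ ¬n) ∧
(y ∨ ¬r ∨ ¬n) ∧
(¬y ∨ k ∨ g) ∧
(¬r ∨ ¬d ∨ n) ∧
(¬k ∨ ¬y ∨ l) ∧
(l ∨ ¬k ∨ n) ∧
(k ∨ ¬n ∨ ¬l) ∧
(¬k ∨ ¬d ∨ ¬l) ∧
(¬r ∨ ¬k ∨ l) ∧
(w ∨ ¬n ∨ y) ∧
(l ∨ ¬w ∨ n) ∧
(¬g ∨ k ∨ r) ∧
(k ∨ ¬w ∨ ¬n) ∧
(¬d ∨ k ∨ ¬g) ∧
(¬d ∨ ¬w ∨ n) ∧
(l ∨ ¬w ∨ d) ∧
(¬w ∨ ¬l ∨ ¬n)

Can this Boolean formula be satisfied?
Yes

Yes, the formula is satisfiable.

One satisfying assignment is: n=False, k=False, l=False, d=False, w=False, g=False, r=False, y=False

Verification: With this assignment, all 28 clauses evaluate to true.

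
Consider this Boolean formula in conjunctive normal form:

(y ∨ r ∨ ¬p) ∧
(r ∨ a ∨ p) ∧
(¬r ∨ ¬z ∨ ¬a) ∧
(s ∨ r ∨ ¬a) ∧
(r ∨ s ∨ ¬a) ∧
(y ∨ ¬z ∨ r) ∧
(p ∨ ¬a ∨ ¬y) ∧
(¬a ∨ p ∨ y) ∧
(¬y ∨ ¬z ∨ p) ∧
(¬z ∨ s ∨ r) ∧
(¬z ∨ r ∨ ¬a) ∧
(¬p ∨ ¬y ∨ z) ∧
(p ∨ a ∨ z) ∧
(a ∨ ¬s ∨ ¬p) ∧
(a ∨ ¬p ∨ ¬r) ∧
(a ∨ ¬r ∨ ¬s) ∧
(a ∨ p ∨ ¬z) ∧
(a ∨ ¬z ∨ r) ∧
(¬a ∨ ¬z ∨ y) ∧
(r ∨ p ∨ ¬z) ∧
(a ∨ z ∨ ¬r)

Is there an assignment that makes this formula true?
Yes

Yes, the formula is satisfiable.

One satisfying assignment is: r=True, s=False, p=True, y=False, a=True, z=False

Verification: With this assignment, all 21 clauses evaluate to true.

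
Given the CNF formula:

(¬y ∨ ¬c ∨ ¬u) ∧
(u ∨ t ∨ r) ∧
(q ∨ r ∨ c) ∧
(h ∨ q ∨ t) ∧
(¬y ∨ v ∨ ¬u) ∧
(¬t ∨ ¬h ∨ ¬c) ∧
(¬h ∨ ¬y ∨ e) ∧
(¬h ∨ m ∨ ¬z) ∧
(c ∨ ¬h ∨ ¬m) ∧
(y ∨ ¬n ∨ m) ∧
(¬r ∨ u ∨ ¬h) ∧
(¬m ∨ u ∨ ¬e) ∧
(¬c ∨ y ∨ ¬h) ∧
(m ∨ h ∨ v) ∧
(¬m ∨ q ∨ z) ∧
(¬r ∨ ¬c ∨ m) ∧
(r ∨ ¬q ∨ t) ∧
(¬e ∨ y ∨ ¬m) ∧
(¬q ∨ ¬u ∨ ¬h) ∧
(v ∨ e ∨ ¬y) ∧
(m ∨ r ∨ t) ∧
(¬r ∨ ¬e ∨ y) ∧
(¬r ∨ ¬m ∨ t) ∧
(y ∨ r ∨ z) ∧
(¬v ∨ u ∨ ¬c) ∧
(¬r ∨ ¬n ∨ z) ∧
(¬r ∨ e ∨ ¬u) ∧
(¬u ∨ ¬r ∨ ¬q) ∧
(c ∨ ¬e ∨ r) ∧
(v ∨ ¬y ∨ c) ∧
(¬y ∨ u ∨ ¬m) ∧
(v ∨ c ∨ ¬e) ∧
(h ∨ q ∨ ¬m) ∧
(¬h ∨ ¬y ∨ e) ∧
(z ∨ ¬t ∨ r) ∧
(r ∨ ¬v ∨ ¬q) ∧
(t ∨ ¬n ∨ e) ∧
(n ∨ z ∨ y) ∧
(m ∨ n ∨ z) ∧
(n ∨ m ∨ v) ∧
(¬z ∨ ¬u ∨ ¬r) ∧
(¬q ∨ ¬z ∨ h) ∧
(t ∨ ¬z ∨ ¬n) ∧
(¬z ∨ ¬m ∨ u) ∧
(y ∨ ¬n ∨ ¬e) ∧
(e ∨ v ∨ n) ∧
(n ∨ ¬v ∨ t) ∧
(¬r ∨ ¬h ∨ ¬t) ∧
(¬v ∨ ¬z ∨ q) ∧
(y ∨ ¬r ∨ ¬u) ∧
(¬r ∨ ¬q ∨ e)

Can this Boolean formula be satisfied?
No

No, the formula is not satisfiable.

No assignment of truth values to the variables can make all 51 clauses true simultaneously.

The formula is UNSAT (unsatisfiable).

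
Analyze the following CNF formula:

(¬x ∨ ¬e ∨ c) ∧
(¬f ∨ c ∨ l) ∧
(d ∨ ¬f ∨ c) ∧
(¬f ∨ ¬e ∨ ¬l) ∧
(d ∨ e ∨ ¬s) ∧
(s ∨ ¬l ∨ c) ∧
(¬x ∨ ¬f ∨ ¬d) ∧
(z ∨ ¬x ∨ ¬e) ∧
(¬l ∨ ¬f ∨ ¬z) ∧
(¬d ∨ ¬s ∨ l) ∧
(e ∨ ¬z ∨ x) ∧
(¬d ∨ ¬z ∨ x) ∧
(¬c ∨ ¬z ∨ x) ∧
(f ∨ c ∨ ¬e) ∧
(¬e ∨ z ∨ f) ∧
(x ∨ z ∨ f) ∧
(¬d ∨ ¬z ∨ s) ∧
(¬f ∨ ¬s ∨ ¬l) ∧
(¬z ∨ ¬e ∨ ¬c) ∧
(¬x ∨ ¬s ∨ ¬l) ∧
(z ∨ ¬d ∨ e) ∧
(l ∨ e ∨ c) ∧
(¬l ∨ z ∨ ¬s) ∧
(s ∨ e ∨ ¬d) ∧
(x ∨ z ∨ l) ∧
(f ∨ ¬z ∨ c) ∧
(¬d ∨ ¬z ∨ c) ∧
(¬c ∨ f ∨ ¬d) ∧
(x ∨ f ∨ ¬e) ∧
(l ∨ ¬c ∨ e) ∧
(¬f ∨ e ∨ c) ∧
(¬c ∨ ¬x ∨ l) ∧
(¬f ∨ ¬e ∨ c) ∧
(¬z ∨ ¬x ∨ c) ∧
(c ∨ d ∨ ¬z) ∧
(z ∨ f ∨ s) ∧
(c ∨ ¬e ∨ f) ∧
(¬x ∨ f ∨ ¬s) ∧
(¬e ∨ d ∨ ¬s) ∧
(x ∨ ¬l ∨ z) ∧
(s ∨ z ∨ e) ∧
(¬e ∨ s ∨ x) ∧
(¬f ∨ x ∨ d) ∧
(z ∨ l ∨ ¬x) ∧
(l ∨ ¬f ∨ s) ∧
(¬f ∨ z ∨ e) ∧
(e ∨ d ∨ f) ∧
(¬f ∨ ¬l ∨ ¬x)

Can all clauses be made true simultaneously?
No

No, the formula is not satisfiable.

No assignment of truth values to the variables can make all 48 clauses true simultaneously.

The formula is UNSAT (unsatisfiable).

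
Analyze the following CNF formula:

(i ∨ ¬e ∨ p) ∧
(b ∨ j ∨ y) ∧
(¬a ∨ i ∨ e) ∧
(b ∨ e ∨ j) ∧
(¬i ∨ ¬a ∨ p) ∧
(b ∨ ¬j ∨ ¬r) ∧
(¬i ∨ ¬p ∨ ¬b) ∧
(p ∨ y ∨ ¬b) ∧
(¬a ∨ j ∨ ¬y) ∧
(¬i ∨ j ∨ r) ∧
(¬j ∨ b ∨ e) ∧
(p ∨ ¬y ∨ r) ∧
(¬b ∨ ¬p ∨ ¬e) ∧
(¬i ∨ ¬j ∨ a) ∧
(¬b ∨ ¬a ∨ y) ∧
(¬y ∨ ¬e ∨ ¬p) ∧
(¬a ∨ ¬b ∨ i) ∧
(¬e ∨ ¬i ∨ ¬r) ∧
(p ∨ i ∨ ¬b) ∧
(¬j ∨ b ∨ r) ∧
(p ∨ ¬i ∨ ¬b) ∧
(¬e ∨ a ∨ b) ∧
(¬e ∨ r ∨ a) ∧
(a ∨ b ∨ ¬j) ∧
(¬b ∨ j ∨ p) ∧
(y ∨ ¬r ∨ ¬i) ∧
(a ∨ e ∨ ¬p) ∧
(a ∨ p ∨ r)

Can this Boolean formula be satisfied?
No

No, the formula is not satisfiable.

No assignment of truth values to the variables can make all 28 clauses true simultaneously.

The formula is UNSAT (unsatisfiable).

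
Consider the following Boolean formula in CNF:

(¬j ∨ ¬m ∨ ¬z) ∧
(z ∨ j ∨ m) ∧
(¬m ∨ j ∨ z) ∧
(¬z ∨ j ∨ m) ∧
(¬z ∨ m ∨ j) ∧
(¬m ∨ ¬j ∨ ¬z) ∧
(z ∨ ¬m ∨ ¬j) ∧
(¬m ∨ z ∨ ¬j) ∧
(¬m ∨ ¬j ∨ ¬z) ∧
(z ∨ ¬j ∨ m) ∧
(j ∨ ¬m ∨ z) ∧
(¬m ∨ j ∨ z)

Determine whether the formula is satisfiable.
Yes

Yes, the formula is satisfiable.

One satisfying assignment is: j=True, z=True, m=False

Verification: With this assignment, all 12 clauses evaluate to true.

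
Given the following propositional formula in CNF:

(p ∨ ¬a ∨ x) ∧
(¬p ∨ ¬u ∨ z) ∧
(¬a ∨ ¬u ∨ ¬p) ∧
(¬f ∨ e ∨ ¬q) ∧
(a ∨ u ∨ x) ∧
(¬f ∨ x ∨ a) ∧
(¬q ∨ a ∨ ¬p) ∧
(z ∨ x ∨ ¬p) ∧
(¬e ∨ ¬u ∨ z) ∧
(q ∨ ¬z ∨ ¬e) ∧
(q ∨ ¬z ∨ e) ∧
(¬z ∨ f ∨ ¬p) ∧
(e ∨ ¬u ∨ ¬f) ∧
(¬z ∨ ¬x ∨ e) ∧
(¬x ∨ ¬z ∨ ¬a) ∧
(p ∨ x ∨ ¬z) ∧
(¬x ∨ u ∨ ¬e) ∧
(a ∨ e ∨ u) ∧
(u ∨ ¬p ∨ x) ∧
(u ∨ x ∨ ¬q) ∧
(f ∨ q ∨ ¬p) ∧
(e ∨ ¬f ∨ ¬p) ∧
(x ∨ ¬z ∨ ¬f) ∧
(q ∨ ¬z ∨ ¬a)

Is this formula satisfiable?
Yes

Yes, the formula is satisfiable.

One satisfying assignment is: p=False, e=False, q=False, f=False, x=True, u=False, a=True, z=False

Verification: With this assignment, all 24 clauses evaluate to true.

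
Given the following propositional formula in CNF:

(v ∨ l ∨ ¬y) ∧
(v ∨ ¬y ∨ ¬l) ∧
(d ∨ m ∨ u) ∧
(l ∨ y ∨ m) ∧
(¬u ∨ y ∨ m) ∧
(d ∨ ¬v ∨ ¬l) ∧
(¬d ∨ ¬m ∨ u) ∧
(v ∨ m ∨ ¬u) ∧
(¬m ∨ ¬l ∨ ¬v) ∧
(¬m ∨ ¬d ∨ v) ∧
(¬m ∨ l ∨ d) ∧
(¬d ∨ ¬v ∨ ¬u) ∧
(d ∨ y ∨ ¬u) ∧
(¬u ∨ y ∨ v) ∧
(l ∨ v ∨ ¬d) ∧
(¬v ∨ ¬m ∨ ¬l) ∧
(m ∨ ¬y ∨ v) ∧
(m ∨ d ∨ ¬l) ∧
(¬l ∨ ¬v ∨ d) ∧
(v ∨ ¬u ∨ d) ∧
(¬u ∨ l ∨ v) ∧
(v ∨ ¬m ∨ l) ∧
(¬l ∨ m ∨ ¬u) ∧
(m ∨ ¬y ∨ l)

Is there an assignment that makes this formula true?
Yes

Yes, the formula is satisfiable.

One satisfying assignment is: m=False, y=False, d=True, v=False, u=False, l=True

Verification: With this assignment, all 24 clauses evaluate to true.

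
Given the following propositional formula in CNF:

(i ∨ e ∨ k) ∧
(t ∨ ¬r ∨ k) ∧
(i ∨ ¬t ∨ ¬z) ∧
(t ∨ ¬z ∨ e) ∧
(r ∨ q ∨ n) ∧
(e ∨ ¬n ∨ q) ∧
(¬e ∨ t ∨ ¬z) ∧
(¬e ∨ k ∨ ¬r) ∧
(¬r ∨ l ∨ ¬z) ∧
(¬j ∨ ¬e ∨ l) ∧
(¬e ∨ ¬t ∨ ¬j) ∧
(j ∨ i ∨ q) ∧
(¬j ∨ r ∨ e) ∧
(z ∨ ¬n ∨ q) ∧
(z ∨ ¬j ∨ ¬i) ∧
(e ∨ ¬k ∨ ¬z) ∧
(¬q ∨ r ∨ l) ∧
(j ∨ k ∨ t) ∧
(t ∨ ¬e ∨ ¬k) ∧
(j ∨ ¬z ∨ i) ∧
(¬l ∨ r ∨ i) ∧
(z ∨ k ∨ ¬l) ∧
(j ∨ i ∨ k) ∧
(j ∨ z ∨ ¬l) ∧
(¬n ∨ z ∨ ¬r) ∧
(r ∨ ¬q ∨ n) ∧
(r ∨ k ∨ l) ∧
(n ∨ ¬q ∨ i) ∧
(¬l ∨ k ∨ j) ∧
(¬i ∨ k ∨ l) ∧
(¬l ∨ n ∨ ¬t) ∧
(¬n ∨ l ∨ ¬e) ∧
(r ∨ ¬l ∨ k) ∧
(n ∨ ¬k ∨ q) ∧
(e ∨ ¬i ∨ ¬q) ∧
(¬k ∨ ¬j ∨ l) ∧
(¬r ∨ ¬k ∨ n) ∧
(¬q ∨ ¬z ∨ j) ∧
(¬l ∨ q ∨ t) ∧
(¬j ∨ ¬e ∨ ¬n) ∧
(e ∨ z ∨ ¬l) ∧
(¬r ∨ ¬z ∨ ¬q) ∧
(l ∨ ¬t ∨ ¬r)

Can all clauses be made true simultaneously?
Yes

Yes, the formula is satisfiable.

One satisfying assignment is: l=True, n=True, t=True, e=True, k=True, r=False, i=True, q=False, z=True, j=False

Verification: With this assignment, all 43 clauses evaluate to true.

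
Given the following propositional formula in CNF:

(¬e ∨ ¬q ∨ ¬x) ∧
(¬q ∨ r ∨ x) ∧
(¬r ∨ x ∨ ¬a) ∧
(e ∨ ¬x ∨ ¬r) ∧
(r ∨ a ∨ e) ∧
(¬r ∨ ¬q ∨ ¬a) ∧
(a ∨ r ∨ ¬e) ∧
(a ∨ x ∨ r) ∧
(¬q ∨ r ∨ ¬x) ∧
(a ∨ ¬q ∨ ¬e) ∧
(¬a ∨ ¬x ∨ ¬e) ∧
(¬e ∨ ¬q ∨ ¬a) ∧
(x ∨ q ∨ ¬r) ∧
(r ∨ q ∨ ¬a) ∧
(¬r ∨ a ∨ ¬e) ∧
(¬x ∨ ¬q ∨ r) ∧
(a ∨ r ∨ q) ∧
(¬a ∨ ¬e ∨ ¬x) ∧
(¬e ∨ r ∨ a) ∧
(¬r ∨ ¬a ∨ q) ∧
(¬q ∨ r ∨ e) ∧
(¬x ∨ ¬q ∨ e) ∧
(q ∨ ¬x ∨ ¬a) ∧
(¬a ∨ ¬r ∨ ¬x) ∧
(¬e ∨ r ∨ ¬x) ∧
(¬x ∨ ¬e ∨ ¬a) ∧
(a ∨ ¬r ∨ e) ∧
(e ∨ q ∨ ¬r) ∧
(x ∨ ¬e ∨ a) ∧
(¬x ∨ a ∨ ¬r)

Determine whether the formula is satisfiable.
No

No, the formula is not satisfiable.

No assignment of truth values to the variables can make all 30 clauses true simultaneously.

The formula is UNSAT (unsatisfiable).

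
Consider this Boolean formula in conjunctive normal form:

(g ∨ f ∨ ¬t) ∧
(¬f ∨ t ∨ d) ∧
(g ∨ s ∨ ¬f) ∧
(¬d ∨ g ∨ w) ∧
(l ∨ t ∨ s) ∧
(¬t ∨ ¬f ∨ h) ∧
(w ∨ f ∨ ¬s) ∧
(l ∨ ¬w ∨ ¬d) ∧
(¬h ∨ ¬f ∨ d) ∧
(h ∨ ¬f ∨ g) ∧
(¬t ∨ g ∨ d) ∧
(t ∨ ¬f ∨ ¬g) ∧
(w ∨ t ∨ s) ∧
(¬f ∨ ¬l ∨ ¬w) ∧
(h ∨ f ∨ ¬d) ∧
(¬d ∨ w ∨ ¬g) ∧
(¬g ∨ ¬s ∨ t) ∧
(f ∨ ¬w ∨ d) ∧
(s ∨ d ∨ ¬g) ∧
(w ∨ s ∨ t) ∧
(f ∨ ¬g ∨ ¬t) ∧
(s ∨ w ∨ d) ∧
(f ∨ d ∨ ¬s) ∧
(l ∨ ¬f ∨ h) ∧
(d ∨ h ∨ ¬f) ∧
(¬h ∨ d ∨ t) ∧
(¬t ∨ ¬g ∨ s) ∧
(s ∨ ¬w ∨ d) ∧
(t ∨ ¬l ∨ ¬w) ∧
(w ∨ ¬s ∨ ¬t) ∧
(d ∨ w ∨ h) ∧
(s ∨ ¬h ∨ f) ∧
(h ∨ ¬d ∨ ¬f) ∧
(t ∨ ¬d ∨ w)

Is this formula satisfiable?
No

No, the formula is not satisfiable.

No assignment of truth values to the variables can make all 34 clauses true simultaneously.

The formula is UNSAT (unsatisfiable).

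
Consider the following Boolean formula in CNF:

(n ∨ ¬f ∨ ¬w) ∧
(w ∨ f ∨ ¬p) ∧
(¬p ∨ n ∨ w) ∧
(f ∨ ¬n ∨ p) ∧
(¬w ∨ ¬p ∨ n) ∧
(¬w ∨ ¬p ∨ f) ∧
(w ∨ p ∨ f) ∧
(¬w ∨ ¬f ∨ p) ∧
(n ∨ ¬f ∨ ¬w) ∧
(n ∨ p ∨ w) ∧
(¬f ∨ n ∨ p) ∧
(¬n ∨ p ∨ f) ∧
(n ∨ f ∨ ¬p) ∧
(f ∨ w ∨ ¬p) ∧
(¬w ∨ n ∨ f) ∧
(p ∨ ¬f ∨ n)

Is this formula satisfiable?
Yes

Yes, the formula is satisfiable.

One satisfying assignment is: n=True, w=False, f=True, p=False

Verification: With this assignment, all 16 clauses evaluate to true.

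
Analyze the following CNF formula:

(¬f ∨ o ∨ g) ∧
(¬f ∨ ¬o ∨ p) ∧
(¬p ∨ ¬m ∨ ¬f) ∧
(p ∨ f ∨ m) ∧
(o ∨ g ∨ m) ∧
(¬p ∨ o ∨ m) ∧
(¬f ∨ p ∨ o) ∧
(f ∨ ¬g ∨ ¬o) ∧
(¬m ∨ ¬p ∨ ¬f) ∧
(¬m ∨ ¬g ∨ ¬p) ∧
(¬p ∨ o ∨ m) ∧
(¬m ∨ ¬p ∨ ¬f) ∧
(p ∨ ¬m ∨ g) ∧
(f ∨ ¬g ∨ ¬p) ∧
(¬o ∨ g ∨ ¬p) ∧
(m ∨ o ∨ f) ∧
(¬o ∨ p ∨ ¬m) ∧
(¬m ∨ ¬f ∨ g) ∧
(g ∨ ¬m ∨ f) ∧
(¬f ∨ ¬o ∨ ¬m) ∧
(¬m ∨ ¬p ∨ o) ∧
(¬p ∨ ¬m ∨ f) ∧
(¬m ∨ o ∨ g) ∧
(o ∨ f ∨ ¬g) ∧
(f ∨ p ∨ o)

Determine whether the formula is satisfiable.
Yes

Yes, the formula is satisfiable.

One satisfying assignment is: f=True, m=False, g=True, p=True, o=True

Verification: With this assignment, all 25 clauses evaluate to true.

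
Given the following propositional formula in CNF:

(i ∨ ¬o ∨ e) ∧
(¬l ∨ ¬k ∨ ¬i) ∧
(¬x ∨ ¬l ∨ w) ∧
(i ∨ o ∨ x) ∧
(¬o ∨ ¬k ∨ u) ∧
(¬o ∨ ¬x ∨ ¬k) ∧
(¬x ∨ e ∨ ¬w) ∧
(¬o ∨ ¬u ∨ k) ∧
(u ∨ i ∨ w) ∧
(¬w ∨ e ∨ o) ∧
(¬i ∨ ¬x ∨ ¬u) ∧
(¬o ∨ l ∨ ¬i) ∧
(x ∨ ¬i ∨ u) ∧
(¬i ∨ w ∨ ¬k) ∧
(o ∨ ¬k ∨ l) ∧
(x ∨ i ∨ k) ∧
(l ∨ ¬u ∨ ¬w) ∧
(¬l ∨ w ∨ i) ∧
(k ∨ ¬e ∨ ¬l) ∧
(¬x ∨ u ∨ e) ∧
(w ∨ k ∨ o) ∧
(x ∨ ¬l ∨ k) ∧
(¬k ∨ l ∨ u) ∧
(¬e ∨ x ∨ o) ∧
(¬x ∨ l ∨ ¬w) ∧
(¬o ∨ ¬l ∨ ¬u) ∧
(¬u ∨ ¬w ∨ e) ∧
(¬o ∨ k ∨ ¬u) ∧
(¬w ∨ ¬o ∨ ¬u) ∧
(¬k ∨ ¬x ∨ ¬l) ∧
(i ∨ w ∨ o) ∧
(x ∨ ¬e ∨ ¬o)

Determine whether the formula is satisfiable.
No

No, the formula is not satisfiable.

No assignment of truth values to the variables can make all 32 clauses true simultaneously.

The formula is UNSAT (unsatisfiable).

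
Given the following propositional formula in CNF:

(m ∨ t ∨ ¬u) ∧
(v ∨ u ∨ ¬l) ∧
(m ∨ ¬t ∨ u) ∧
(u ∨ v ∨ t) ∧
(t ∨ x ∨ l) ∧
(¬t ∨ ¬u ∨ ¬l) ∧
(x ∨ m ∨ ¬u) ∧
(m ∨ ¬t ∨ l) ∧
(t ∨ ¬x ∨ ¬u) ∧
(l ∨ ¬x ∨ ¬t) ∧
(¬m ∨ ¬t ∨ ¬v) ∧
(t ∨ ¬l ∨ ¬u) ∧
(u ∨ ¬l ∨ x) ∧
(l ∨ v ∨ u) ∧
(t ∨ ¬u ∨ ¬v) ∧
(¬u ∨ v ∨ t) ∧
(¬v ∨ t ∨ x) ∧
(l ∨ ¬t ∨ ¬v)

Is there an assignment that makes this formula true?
Yes

Yes, the formula is satisfiable.

One satisfying assignment is: t=True, m=True, v=False, l=False, x=False, u=True

Verification: With this assignment, all 18 clauses evaluate to true.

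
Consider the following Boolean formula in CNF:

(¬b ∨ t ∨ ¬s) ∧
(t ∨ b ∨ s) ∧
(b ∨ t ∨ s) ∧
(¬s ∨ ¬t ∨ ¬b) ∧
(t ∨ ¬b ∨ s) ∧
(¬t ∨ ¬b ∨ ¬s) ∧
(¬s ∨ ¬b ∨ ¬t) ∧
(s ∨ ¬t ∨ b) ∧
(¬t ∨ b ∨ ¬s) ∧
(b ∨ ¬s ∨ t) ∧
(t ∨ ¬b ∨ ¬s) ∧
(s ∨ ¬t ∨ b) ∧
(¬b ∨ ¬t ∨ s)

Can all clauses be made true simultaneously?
No

No, the formula is not satisfiable.

No assignment of truth values to the variables can make all 13 clauses true simultaneously.

The formula is UNSAT (unsatisfiable).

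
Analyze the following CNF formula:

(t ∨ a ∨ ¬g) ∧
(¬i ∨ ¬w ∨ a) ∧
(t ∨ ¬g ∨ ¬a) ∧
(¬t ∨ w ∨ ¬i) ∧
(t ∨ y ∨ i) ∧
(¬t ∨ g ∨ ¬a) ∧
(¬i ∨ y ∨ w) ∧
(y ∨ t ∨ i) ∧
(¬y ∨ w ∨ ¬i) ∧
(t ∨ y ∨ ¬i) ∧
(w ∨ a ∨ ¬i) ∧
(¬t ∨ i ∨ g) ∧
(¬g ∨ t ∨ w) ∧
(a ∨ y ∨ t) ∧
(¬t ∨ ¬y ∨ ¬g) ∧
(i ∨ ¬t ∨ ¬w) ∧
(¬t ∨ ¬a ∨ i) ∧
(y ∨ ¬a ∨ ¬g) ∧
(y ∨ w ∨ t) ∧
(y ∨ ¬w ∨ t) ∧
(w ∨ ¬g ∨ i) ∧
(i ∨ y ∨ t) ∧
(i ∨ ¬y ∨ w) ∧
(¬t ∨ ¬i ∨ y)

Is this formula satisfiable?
Yes

Yes, the formula is satisfiable.

One satisfying assignment is: t=False, y=True, i=True, w=True, a=True, g=False

Verification: With this assignment, all 24 clauses evaluate to true.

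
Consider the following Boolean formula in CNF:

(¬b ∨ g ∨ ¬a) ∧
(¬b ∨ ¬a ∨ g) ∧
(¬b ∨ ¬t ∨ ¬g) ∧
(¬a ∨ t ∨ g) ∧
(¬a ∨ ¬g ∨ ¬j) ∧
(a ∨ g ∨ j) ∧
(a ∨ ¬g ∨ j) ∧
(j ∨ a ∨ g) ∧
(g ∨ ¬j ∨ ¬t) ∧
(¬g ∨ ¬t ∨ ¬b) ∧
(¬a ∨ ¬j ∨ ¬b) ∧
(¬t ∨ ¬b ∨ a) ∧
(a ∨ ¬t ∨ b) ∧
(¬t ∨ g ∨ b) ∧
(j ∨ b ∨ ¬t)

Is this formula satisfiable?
Yes

Yes, the formula is satisfiable.

One satisfying assignment is: t=False, b=False, a=False, j=True, g=False

Verification: With this assignment, all 15 clauses evaluate to true.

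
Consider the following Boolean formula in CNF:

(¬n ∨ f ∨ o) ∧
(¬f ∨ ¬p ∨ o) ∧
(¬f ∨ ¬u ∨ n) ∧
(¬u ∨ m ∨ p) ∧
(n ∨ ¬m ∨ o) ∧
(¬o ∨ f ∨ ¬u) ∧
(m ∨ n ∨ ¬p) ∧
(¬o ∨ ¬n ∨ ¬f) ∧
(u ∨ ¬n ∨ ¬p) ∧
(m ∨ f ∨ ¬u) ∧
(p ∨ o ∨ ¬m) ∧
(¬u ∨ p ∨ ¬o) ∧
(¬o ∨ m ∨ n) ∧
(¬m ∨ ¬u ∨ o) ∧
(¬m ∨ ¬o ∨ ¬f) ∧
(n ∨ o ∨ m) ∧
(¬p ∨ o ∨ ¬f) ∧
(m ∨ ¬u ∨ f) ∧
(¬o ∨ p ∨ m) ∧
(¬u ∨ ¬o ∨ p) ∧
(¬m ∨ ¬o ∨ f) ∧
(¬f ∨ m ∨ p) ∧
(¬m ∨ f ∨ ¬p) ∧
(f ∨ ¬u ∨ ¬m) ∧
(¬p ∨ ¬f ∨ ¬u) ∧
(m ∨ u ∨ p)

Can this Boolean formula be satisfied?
No

No, the formula is not satisfiable.

No assignment of truth values to the variables can make all 26 clauses true simultaneously.

The formula is UNSAT (unsatisfiable).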